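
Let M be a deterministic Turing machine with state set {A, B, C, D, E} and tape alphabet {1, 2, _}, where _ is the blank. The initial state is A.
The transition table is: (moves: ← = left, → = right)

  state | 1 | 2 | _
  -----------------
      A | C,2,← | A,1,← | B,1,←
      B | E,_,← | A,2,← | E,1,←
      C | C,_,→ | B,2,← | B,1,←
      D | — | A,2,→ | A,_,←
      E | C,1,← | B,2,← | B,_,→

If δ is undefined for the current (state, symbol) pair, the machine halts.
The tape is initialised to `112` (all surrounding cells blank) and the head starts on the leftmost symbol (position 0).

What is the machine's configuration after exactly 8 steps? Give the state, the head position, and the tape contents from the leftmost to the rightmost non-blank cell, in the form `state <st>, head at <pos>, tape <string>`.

state B, head at -2, tape 11212

state=A head=0 tape=___[1]12   (A,1)→(C,2,←)
state=C head=-1 tape=__[_]212   (C,_)→(B,1,←)
state=B head=-2 tape=_[_]1212   (B,_)→(E,1,←)
state=E head=-3 tape=[_]11212   (E,_)→(B,_,→)
state=B head=-2 tape=_[1]1212   (B,1)→(E,_,←)
state=E head=-3 tape=[_]_1212   (E,_)→(B,_,→)
state=B head=-2 tape=_[_]1212   (B,_)→(E,1,←)
state=E head=-3 tape=[_]11212   (E,_)→(B,_,→)
state=B head=-2 tape=_[1]1212
After 8 steps: state B, head at -2, tape 11212.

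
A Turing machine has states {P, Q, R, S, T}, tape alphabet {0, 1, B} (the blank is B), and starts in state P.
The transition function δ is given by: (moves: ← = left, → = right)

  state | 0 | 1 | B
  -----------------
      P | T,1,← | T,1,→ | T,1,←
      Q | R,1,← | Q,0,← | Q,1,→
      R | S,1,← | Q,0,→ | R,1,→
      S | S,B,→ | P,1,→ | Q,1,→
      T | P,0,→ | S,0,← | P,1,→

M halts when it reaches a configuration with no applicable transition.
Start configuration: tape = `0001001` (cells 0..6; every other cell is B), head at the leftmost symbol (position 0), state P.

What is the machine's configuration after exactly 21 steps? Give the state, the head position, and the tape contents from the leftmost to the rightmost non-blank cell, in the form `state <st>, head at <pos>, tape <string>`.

state R, head at 1, tape 11B10101

state=P head=0 tape=B[0]001001   (P,0)→(T,1,←)
state=T head=-1 tape=[B]1001001   (T,B)→(P,1,→)
state=P head=0 tape=1[1]001001   (P,1)→(T,1,→)
state=T head=1 tape=11[0]01001   (T,0)→(P,0,→)
state=P head=2 tape=110[0]1001   (P,0)→(T,1,←)
state=T head=1 tape=11[0]11001   (T,0)→(P,0,→)
state=P head=2 tape=110[1]1001   (P,1)→(T,1,→)
state=T head=3 tape=1101[1]001   (T,1)→(S,0,←)
state=S head=2 tape=110[1]0001   (S,1)→(P,1,→)
state=P head=3 tape=1101[0]001   (P,0)→(T,1,←)
state=T head=2 tape=110[1]1001   (T,1)→(S,0,←)
state=S head=1 tape=11[0]01001   (S,0)→(S,B,→)
state=S head=2 tape=11B[0]1001   (S,0)→(S,B,→)
state=S head=3 tape=11BB[1]001   (S,1)→(P,1,→)
state=P head=4 tape=11BB1[0]01   (P,0)→(T,1,←)
state=T head=3 tape=11BB[1]101   (T,1)→(S,0,←)
state=S head=2 tape=11B[B]0101   (S,B)→(Q,1,→)
state=Q head=3 tape=11B1[0]101   (Q,0)→(R,1,←)
state=R head=2 tape=11B[1]1101   (R,1)→(Q,0,→)
state=Q head=3 tape=11B0[1]101   (Q,1)→(Q,0,←)
state=Q head=2 tape=11B[0]0101   (Q,0)→(R,1,←)
state=R head=1 tape=11[B]10101
After 21 steps: state R, head at 1, tape 11B10101.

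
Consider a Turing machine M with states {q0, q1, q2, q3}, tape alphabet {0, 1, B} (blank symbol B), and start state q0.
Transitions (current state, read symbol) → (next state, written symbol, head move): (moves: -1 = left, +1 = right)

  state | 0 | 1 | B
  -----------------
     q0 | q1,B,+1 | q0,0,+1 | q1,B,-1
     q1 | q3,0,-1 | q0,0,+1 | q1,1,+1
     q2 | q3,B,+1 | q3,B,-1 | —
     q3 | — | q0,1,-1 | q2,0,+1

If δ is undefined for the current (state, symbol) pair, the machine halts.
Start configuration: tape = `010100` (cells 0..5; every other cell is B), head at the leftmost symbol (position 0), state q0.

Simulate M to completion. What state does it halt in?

q0 | [0]10100BB   read 0 → write B, move +1, go to q1
q1 | B[1]0100BB   read 1 → write 0, move +1, go to q0
q0 | B0[0]100BB   read 0 → write B, move +1, go to q1
q1 | B0B[1]00BB   read 1 → write 0, move +1, go to q0
q0 | B0B0[0]0BB   read 0 → write B, move +1, go to q1
q1 | B0B0B[0]BB   read 0 → write 0, move -1, go to q3
q3 | B0B0[B]0BB   read B → write 0, move +1, go to q2
q2 | B0B00[0]BB   read 0 → write B, move +1, go to q3
q3 | B0B00B[B]B   read B → write 0, move +1, go to q2
q2 | B0B00B0[B]
No transition is defined for (q2, B); M halts in state q2.

q2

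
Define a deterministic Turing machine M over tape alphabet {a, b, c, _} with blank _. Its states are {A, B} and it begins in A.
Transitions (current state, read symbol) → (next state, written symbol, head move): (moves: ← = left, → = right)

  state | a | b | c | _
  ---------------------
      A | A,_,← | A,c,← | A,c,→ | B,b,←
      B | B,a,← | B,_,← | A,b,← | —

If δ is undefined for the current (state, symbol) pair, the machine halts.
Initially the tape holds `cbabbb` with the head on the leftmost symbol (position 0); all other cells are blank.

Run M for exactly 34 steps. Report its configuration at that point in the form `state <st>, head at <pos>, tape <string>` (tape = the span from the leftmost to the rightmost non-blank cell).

state=A head=0 tape=[c]babbb__   (A,c)→(A,c,→)
state=A head=1 tape=c[b]abbb__   (A,b)→(A,c,←)
state=A head=0 tape=[c]cabbb__   (A,c)→(A,c,→)
state=A head=1 tape=c[c]abbb__   (A,c)→(A,c,→)
state=A head=2 tape=cc[a]bbb__   (A,a)→(A,_,←)
state=A head=1 tape=c[c]_bbb__   (A,c)→(A,c,→)
state=A head=2 tape=cc[_]bbb__   (A,_)→(B,b,←)
state=B head=1 tape=c[c]bbbb__   (B,c)→(A,b,←)
state=A head=0 tape=[c]bbbbb__   (A,c)→(A,c,→)
state=A head=1 tape=c[b]bbbb__   (A,b)→(A,c,←)
state=A head=0 tape=[c]cbbbb__   (A,c)→(A,c,→)
state=A head=1 tape=c[c]bbbb__   (A,c)→(A,c,→)
state=A head=2 tape=cc[b]bbb__   (A,b)→(A,c,←)
state=A head=1 tape=c[c]cbbb__   (A,c)→(A,c,→)
state=A head=2 tape=cc[c]bbb__   (A,c)→(A,c,→)
state=A head=3 tape=ccc[b]bb__   (A,b)→(A,c,←)
state=A head=2 tape=cc[c]cbb__   (A,c)→(A,c,→)
state=A head=3 tape=ccc[c]bb__   (A,c)→(A,c,→)
state=A head=4 tape=cccc[b]b__   (A,b)→(A,c,←)
state=A head=3 tape=ccc[c]cb__   (A,c)→(A,c,→)
state=A head=4 tape=cccc[c]b__   (A,c)→(A,c,→)
state=A head=5 tape=ccccc[b]__   (A,b)→(A,c,←)
state=A head=4 tape=cccc[c]c__   (A,c)→(A,c,→)
state=A head=5 tape=ccccc[c]__   (A,c)→(A,c,→)
state=A head=6 tape=cccccc[_]_   (A,_)→(B,b,←)
state=B head=5 tape=ccccc[c]b_   (B,c)→(A,b,←)
state=A head=4 tape=cccc[c]bb_   (A,c)→(A,c,→)
state=A head=5 tape=ccccc[b]b_   (A,b)→(A,c,←)
state=A head=4 tape=cccc[c]cb_   (A,c)→(A,c,→)
state=A head=5 tape=ccccc[c]b_   (A,c)→(A,c,→)
state=A head=6 tape=cccccc[b]_   (A,b)→(A,c,←)
state=A head=5 tape=ccccc[c]c_   (A,c)→(A,c,→)
state=A head=6 tape=cccccc[c]_   (A,c)→(A,c,→)
state=A head=7 tape=ccccccc[_]   (A,_)→(B,b,←)
state=B head=6 tape=cccccc[c]b
After 34 steps: state B, head at 6, tape cccccccb.

state B, head at 6, tape cccccccb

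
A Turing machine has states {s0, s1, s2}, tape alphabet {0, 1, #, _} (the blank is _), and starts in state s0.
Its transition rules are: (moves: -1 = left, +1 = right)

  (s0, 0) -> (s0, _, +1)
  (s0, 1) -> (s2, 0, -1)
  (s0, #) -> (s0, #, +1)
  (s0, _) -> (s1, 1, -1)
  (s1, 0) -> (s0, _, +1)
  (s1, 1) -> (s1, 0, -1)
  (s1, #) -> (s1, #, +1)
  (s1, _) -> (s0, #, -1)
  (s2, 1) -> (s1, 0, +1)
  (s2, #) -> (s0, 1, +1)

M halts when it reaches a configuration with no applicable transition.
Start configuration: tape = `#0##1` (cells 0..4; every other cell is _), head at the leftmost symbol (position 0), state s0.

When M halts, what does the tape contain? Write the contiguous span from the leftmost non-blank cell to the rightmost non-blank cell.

state=s0 head=0 tape=[#]0##1__   (s0,#)→(s0,#,+1)
state=s0 head=1 tape=#[0]##1__   (s0,0)→(s0,_,+1)
state=s0 head=2 tape=#_[#]#1__   (s0,#)→(s0,#,+1)
state=s0 head=3 tape=#_#[#]1__   (s0,#)→(s0,#,+1)
state=s0 head=4 tape=#_##[1]__   (s0,1)→(s2,0,-1)
state=s2 head=3 tape=#_#[#]0__   (s2,#)→(s0,1,+1)
state=s0 head=4 tape=#_#1[0]__   (s0,0)→(s0,_,+1)
state=s0 head=5 tape=#_#1_[_]_   (s0,_)→(s1,1,-1)
state=s1 head=4 tape=#_#1[_]1_   (s1,_)→(s0,#,-1)
state=s0 head=3 tape=#_#[1]#1_   (s0,1)→(s2,0,-1)
state=s2 head=2 tape=#_[#]0#1_   (s2,#)→(s0,1,+1)
state=s0 head=3 tape=#_1[0]#1_   (s0,0)→(s0,_,+1)
state=s0 head=4 tape=#_1_[#]1_   (s0,#)→(s0,#,+1)
state=s0 head=5 tape=#_1_#[1]_   (s0,1)→(s2,0,-1)
state=s2 head=4 tape=#_1_[#]0_   (s2,#)→(s0,1,+1)
state=s0 head=5 tape=#_1_1[0]_   (s0,0)→(s0,_,+1)
state=s0 head=6 tape=#_1_1_[_]   (s0,_)→(s1,1,-1)
state=s1 head=5 tape=#_1_1[_]1   (s1,_)→(s0,#,-1)
state=s0 head=4 tape=#_1_[1]#1   (s0,1)→(s2,0,-1)
state=s2 head=3 tape=#_1[_]0#1
The non-blank tape span at halt is #_1_0#1.

#_1_0#1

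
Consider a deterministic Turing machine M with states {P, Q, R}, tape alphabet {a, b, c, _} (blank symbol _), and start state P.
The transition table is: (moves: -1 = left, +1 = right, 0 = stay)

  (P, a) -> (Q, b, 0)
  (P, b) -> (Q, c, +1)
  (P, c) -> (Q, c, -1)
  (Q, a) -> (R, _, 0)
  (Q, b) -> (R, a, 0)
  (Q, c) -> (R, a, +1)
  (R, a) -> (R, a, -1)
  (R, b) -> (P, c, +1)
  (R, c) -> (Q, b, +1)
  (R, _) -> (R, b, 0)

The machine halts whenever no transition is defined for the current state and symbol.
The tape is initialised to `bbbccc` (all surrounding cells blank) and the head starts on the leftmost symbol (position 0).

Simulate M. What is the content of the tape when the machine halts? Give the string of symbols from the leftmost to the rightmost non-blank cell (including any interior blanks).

state=P head=0 tape=[b]bbccc__   (P,b)→(Q,c,+1)
state=Q head=1 tape=c[b]bccc__   (Q,b)→(R,a,0)
state=R head=1 tape=c[a]bccc__   (R,a)→(R,a,-1)
state=R head=0 tape=[c]abccc__   (R,c)→(Q,b,+1)
state=Q head=1 tape=b[a]bccc__   (Q,a)→(R,_,0)
state=R head=1 tape=b[_]bccc__   (R,_)→(R,b,0)
state=R head=1 tape=b[b]bccc__   (R,b)→(P,c,+1)
state=P head=2 tape=bc[b]ccc__   (P,b)→(Q,c,+1)
state=Q head=3 tape=bcc[c]cc__   (Q,c)→(R,a,+1)
state=R head=4 tape=bcca[c]c__   (R,c)→(Q,b,+1)
state=Q head=5 tape=bccab[c]__   (Q,c)→(R,a,+1)
state=R head=6 tape=bccaba[_]_   (R,_)→(R,b,0)
state=R head=6 tape=bccaba[b]_   (R,b)→(P,c,+1)
state=P head=7 tape=bccabac[_]
The non-blank tape span at halt is bccabac.

bccabac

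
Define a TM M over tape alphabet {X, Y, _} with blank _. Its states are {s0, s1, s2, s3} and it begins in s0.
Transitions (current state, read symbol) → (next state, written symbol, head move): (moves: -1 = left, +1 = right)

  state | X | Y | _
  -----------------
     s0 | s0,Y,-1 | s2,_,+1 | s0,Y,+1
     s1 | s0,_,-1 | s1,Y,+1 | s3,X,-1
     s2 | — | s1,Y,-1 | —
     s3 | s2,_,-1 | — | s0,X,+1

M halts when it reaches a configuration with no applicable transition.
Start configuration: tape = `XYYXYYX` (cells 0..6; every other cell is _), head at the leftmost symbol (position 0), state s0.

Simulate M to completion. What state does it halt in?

state=s0 head=0 tape=_[X]YYXYYX   (s0,X)→(s0,Y,-1)
state=s0 head=-1 tape=[_]YYYXYYX   (s0,_)→(s0,Y,+1)
state=s0 head=0 tape=Y[Y]YYXYYX   (s0,Y)→(s2,_,+1)
state=s2 head=1 tape=Y_[Y]YXYYX   (s2,Y)→(s1,Y,-1)
state=s1 head=0 tape=Y[_]YYXYYX   (s1,_)→(s3,X,-1)
state=s3 head=-1 tape=[Y]XYYXYYX
No transition is defined for (s3, Y); M halts in state s3.

s3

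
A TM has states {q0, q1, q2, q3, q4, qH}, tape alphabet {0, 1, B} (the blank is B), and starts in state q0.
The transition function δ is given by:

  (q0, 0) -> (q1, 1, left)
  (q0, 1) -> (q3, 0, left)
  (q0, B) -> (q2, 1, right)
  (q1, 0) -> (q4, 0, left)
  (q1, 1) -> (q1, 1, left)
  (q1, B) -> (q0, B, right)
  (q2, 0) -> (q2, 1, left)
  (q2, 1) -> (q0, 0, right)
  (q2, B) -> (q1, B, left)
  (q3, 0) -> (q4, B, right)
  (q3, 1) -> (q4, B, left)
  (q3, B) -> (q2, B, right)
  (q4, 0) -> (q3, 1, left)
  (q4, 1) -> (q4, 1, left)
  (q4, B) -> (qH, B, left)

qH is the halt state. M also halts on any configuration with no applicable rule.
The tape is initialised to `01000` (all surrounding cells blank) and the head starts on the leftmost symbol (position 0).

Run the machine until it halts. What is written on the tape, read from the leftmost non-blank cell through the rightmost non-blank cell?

1B0100

q0 | BB[0]1000   read 0 → write 1, move left, go to q1
q1 | B[B]11000   read B → write B, move right, go to q0
q0 | BB[1]1000   read 1 → write 0, move left, go to q3
q3 | B[B]01000   read B → write B, move right, go to q2
q2 | BB[0]1000   read 0 → write 1, move left, go to q2
q2 | B[B]11000   read B → write B, move left, go to q1
q1 | [B]B11000   read B → write B, move right, go to q0
q0 | B[B]11000   read B → write 1, move right, go to q2
q2 | B1[1]1000   read 1 → write 0, move right, go to q0
q0 | B10[1]000   read 1 → write 0, move left, go to q3
q3 | B1[0]0000   read 0 → write B, move right, go to q4
q4 | B1B[0]000   read 0 → write 1, move left, go to q3
q3 | B1[B]1000   read B → write B, move right, go to q2
q2 | B1B[1]000   read 1 → write 0, move right, go to q0
q0 | B1B0[0]00   read 0 → write 1, move left, go to q1
q1 | B1B[0]100   read 0 → write 0, move left, go to q4
q4 | B1[B]0100   read B → write B, move left, go to qH
qH | B[1]B0100
The non-blank tape span at halt is 1B0100.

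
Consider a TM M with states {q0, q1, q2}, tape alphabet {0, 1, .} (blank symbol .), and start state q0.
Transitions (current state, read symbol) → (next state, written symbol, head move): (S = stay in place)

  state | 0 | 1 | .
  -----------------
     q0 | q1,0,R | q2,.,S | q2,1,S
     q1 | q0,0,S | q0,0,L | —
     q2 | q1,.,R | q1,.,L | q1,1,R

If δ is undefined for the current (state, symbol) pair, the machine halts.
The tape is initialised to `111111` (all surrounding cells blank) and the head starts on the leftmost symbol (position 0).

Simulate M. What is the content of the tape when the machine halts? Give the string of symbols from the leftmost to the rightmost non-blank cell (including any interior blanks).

q0 | [1]11111.   read 1 → write ., move S, go to q2
q2 | [.]11111.   read . → write 1, move R, go to q1
q1 | 1[1]1111.   read 1 → write 0, move L, go to q0
q0 | [1]01111.   read 1 → write ., move S, go to q2
q2 | [.]01111.   read . → write 1, move R, go to q1
q1 | 1[0]1111.   read 0 → write 0, move S, go to q0
q0 | 1[0]1111.   read 0 → write 0, move R, go to q1
q1 | 10[1]111.   read 1 → write 0, move L, go to q0
q0 | 1[0]0111.   read 0 → write 0, move R, go to q1
q1 | 10[0]111.   read 0 → write 0, move S, go to q0
q0 | 10[0]111.   read 0 → write 0, move R, go to q1
q1 | 100[1]11.   read 1 → write 0, move L, go to q0
q0 | 10[0]011.   read 0 → write 0, move R, go to q1
q1 | 100[0]11.   read 0 → write 0, move S, go to q0
q0 | 100[0]11.   read 0 → write 0, move R, go to q1
q1 | 1000[1]1.   read 1 → write 0, move L, go to q0
q0 | 100[0]01.   read 0 → write 0, move R, go to q1
q1 | 1000[0]1.   read 0 → write 0, move S, go to q0
q0 | 1000[0]1.   read 0 → write 0, move R, go to q1
q1 | 10000[1].   read 1 → write 0, move L, go to q0
q0 | 1000[0]0.   read 0 → write 0, move R, go to q1
q1 | 10000[0].   read 0 → write 0, move S, go to q0
q0 | 10000[0].   read 0 → write 0, move R, go to q1
q1 | 100000[.]
The non-blank tape span at halt is 100000.

100000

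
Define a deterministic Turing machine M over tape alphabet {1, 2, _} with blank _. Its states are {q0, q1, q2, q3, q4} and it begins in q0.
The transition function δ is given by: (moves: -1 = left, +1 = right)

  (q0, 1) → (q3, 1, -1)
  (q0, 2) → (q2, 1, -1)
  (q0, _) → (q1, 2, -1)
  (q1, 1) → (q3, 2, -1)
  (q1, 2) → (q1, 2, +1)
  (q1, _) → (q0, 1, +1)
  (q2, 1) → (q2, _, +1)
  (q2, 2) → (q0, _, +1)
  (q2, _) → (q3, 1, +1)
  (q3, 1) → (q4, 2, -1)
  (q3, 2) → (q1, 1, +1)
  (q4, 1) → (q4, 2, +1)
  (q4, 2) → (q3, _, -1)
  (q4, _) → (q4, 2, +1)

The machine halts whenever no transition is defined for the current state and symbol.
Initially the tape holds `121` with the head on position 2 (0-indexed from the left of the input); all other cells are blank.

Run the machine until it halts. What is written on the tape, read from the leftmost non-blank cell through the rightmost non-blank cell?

q0 | 12[1]__   read 1 → write 1, move -1, go to q3
q3 | 1[2]1__   read 2 → write 1, move +1, go to q1
q1 | 11[1]__   read 1 → write 2, move -1, go to q3
q3 | 1[1]2__   read 1 → write 2, move -1, go to q4
q4 | [1]22__   read 1 → write 2, move +1, go to q4
q4 | 2[2]2__   read 2 → write _, move -1, go to q3
q3 | [2]_2__   read 2 → write 1, move +1, go to q1
q1 | 1[_]2__   read _ → write 1, move +1, go to q0
q0 | 11[2]__   read 2 → write 1, move -1, go to q2
q2 | 1[1]1__   read 1 → write _, move +1, go to q2
q2 | 1_[1]__   read 1 → write _, move +1, go to q2
q2 | 1__[_]_   read _ → write 1, move +1, go to q3
q3 | 1__1[_]
The non-blank tape span at halt is 1__1.

1__1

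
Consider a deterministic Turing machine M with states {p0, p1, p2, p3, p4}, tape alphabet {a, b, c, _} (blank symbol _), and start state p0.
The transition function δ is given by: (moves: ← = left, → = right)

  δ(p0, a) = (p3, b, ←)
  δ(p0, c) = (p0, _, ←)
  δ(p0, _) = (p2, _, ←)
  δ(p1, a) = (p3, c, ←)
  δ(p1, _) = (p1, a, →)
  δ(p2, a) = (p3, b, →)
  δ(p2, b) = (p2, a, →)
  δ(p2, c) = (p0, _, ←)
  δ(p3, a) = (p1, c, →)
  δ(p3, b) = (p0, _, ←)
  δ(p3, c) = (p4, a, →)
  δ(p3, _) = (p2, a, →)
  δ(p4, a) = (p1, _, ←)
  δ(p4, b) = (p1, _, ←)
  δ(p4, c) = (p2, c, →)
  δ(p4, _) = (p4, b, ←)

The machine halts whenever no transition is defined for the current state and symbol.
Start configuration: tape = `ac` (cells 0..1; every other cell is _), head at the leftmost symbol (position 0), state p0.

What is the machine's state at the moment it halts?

p1

p0 | _[a]c   read a → write b, move ←, go to p3
p3 | [_]bc   read _ → write a, move →, go to p2
p2 | a[b]c   read b → write a, move →, go to p2
p2 | aa[c]   read c → write _, move ←, go to p0
p0 | a[a]_   read a → write b, move ←, go to p3
p3 | [a]b_   read a → write c, move →, go to p1
p1 | c[b]_
No transition is defined for (p1, b); M halts in state p1.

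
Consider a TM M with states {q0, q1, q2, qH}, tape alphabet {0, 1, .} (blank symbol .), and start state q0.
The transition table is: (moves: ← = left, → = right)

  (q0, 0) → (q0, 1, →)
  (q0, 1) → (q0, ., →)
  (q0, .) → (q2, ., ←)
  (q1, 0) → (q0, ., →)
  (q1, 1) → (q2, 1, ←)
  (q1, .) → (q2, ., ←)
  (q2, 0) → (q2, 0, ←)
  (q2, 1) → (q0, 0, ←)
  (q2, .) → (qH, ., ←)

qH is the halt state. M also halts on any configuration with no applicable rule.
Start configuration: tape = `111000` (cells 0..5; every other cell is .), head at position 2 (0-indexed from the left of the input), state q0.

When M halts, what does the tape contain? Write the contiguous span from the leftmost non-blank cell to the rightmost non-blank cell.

0.0.0

q0 | ..11[1]000.   read 1 → write ., move →, go to q0
q0 | ..11.[0]00.   read 0 → write 1, move →, go to q0
q0 | ..11.1[0]0.   read 0 → write 1, move →, go to q0
q0 | ..11.11[0].   read 0 → write 1, move →, go to q0
q0 | ..11.111[.]   read . → write ., move ←, go to q2
q2 | ..11.11[1].   read 1 → write 0, move ←, go to q0
q0 | ..11.1[1]0.   read 1 → write ., move →, go to q0
q0 | ..11.1.[0].   read 0 → write 1, move →, go to q0
q0 | ..11.1.1[.]   read . → write ., move ←, go to q2
q2 | ..11.1.[1].   read 1 → write 0, move ←, go to q0
q0 | ..11.1[.]0.   read . → write ., move ←, go to q2
q2 | ..11.[1].0.   read 1 → write 0, move ←, go to q0
q0 | ..11[.]0.0.   read . → write ., move ←, go to q2
q2 | ..1[1].0.0.   read 1 → write 0, move ←, go to q0
q0 | ..[1]0.0.0.   read 1 → write ., move →, go to q0
q0 | ...[0].0.0.   read 0 → write 1, move →, go to q0
q0 | ...1[.]0.0.   read . → write ., move ←, go to q2
q2 | ...[1].0.0.   read 1 → write 0, move ←, go to q0
q0 | ..[.]0.0.0.   read . → write ., move ←, go to q2
q2 | .[.].0.0.0.   read . → write ., move ←, go to qH
qH | [.]..0.0.0.
The non-blank tape span at halt is 0.0.0.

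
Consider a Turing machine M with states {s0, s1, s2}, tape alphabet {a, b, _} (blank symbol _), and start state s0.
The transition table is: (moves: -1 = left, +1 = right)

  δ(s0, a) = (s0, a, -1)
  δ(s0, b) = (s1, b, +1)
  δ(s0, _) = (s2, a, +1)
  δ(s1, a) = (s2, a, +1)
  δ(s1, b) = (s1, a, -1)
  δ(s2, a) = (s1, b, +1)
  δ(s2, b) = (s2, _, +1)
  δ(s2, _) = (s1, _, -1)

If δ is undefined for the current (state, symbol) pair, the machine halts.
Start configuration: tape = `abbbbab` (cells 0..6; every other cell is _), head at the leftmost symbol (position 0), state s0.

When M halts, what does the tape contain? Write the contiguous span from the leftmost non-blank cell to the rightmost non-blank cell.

aba___aa

s0 | _[a]bbbbab   read a → write a, move -1, go to s0
s0 | [_]abbbbab   read _ → write a, move +1, go to s2
s2 | a[a]bbbbab   read a → write b, move +1, go to s1
s1 | ab[b]bbbab   read b → write a, move -1, go to s1
s1 | a[b]abbbab   read b → write a, move -1, go to s1
s1 | [a]aabbbab   read a → write a, move +1, go to s2
s2 | a[a]abbbab   read a → write b, move +1, go to s1
s1 | ab[a]bbbab   read a → write a, move +1, go to s2
s2 | aba[b]bbab   read b → write _, move +1, go to s2
s2 | aba_[b]bab   read b → write _, move +1, go to s2
s2 | aba__[b]ab   read b → write _, move +1, go to s2
s2 | aba___[a]b   read a → write b, move +1, go to s1
s1 | aba___b[b]   read b → write a, move -1, go to s1
s1 | aba___[b]a   read b → write a, move -1, go to s1
s1 | aba__[_]aa
The non-blank tape span at halt is aba___aa.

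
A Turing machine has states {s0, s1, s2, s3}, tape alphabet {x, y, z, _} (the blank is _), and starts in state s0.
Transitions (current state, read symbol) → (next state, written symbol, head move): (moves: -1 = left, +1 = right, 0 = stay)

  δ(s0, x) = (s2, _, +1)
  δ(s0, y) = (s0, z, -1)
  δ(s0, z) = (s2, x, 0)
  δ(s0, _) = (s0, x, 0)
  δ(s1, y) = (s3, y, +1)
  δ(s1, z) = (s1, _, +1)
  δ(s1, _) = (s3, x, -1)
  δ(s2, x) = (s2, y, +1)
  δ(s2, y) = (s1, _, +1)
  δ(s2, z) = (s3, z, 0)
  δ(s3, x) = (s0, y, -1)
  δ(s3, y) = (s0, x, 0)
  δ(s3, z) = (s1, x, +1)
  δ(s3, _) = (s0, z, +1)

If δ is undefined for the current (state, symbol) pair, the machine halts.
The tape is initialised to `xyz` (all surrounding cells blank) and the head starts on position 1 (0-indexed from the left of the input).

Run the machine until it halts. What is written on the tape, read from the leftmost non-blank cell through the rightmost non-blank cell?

state=s0 head=1 tape=x[y]z__   (s0,y)→(s0,z,-1)
state=s0 head=0 tape=[x]zz__   (s0,x)→(s2,_,+1)
state=s2 head=1 tape=_[z]z__   (s2,z)→(s3,z,0)
state=s3 head=1 tape=_[z]z__   (s3,z)→(s1,x,+1)
state=s1 head=2 tape=_x[z]__   (s1,z)→(s1,_,+1)
state=s1 head=3 tape=_x_[_]_   (s1,_)→(s3,x,-1)
state=s3 head=2 tape=_x[_]x_   (s3,_)→(s0,z,+1)
state=s0 head=3 tape=_xz[x]_   (s0,x)→(s2,_,+1)
state=s2 head=4 tape=_xz_[_]
The non-blank tape span at halt is xz.

xz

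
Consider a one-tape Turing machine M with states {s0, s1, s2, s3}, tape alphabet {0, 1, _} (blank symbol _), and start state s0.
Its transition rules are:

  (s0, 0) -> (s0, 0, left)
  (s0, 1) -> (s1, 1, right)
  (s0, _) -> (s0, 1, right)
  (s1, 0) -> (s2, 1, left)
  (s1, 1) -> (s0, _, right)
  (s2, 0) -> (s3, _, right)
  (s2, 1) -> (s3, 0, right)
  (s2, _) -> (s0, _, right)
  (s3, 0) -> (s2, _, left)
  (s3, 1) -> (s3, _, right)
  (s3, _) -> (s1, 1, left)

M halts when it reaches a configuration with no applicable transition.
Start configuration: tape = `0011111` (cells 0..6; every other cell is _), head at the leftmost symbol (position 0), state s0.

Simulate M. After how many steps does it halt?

state=s0 head=0 tape=_[0]011111_   (s0,0)→(s0,0,left)
state=s0 head=-1 tape=[_]0011111_   (s0,_)→(s0,1,right)
state=s0 head=0 tape=1[0]011111_   (s0,0)→(s0,0,left)
state=s0 head=-1 tape=[1]0011111_   (s0,1)→(s1,1,right)
state=s1 head=0 tape=1[0]011111_   (s1,0)→(s2,1,left)
state=s2 head=-1 tape=[1]1011111_   (s2,1)→(s3,0,right)
state=s3 head=0 tape=0[1]011111_   (s3,1)→(s3,_,right)
state=s3 head=1 tape=0_[0]11111_   (s3,0)→(s2,_,left)
state=s2 head=0 tape=0[_]_11111_   (s2,_)→(s0,_,right)
state=s0 head=1 tape=0_[_]11111_   (s0,_)→(s0,1,right)
state=s0 head=2 tape=0_1[1]1111_   (s0,1)→(s1,1,right)
state=s1 head=3 tape=0_11[1]111_   (s1,1)→(s0,_,right)
state=s0 head=4 tape=0_11_[1]11_   (s0,1)→(s1,1,right)
state=s1 head=5 tape=0_11_1[1]1_   (s1,1)→(s0,_,right)
state=s0 head=6 tape=0_11_1_[1]_   (s0,1)→(s1,1,right)
state=s1 head=7 tape=0_11_1_1[_]
M halts after 15 transitions.

15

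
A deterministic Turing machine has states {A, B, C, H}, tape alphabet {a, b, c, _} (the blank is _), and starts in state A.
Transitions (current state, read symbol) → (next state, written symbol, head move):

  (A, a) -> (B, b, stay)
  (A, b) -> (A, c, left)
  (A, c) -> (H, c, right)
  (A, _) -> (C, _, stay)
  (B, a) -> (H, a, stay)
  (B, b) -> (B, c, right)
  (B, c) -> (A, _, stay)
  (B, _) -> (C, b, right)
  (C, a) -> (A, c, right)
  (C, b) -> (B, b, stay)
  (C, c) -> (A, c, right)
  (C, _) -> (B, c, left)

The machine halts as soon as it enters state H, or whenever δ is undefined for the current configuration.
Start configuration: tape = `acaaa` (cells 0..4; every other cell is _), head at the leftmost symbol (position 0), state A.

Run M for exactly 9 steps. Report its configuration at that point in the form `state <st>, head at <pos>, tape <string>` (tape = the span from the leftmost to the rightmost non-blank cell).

state=A head=0 tape=_[a]caaa   (A,a)→(B,b,stay)
state=B head=0 tape=_[b]caaa   (B,b)→(B,c,right)
state=B head=1 tape=_c[c]aaa   (B,c)→(A,_,stay)
state=A head=1 tape=_c[_]aaa   (A,_)→(C,_,stay)
state=C head=1 tape=_c[_]aaa   (C,_)→(B,c,left)
state=B head=0 tape=_[c]caaa   (B,c)→(A,_,stay)
state=A head=0 tape=_[_]caaa   (A,_)→(C,_,stay)
state=C head=0 tape=_[_]caaa   (C,_)→(B,c,left)
state=B head=-1 tape=[_]ccaaa   (B,_)→(C,b,right)
state=C head=0 tape=b[c]caaa
After 9 steps: state C, head at 0, tape bccaaa.

state C, head at 0, tape bccaaa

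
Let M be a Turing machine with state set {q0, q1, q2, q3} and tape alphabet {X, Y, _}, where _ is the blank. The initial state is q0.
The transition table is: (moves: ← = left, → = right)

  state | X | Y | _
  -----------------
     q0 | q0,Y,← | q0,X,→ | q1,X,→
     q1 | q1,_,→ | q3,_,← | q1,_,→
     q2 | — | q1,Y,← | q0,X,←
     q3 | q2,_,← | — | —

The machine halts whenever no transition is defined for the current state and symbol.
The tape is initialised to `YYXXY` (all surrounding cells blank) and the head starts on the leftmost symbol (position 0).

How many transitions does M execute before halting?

14

state=q0 head=0 tape=___[Y]YXXY   (q0,Y)→(q0,X,→)
state=q0 head=1 tape=___X[Y]XXY   (q0,Y)→(q0,X,→)
state=q0 head=2 tape=___XX[X]XY   (q0,X)→(q0,Y,←)
state=q0 head=1 tape=___X[X]YXY   (q0,X)→(q0,Y,←)
state=q0 head=0 tape=___[X]YYXY   (q0,X)→(q0,Y,←)
state=q0 head=-1 tape=__[_]YYYXY   (q0,_)→(q1,X,→)
state=q1 head=0 tape=__X[Y]YYXY   (q1,Y)→(q3,_,←)
state=q3 head=-1 tape=__[X]_YYXY   (q3,X)→(q2,_,←)
state=q2 head=-2 tape=_[_]__YYXY   (q2,_)→(q0,X,←)
state=q0 head=-3 tape=[_]X__YYXY   (q0,_)→(q1,X,→)
state=q1 head=-2 tape=X[X]__YYXY   (q1,X)→(q1,_,→)
state=q1 head=-1 tape=X_[_]_YYXY   (q1,_)→(q1,_,→)
state=q1 head=0 tape=X__[_]YYXY   (q1,_)→(q1,_,→)
state=q1 head=1 tape=X___[Y]YXY   (q1,Y)→(q3,_,←)
state=q3 head=0 tape=X__[_]_YXY
M halts after 14 transitions.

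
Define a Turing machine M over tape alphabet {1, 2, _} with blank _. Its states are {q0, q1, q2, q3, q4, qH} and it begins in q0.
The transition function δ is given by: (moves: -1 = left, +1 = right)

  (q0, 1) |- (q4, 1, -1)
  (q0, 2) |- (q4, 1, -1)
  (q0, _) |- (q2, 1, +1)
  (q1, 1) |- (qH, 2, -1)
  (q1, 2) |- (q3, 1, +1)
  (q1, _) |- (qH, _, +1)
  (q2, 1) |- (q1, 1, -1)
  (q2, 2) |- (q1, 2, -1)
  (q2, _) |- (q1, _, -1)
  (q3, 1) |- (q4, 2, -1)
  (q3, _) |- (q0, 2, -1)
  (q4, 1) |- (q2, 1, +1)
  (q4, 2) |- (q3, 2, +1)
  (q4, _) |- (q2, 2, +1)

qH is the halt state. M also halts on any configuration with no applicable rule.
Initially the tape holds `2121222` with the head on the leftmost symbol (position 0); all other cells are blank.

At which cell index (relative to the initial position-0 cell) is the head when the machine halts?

state=q0 head=0 tape=__[2]121222   (q0,2)→(q4,1,-1)
state=q4 head=-1 tape=_[_]1121222   (q4,_)→(q2,2,+1)
state=q2 head=0 tape=_2[1]121222   (q2,1)→(q1,1,-1)
state=q1 head=-1 tape=_[2]1121222   (q1,2)→(q3,1,+1)
state=q3 head=0 tape=_1[1]121222   (q3,1)→(q4,2,-1)
state=q4 head=-1 tape=_[1]2121222   (q4,1)→(q2,1,+1)
state=q2 head=0 tape=_1[2]121222   (q2,2)→(q1,2,-1)
state=q1 head=-1 tape=_[1]2121222   (q1,1)→(qH,2,-1)
state=qH head=-2 tape=[_]22121222
At halt the head is at cell -2.

-2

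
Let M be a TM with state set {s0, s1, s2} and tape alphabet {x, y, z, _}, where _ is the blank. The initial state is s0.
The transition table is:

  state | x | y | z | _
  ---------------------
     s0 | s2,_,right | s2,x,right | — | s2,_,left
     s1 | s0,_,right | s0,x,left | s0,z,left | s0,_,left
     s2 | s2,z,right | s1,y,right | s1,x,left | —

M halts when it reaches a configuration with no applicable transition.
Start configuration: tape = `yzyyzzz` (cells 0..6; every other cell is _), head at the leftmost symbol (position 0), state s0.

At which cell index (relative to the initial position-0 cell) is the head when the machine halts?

state=s0 head=0 tape=[y]zyyzzz   (s0,y)→(s2,x,right)
state=s2 head=1 tape=x[z]yyzzz   (s2,z)→(s1,x,left)
state=s1 head=0 tape=[x]xyyzzz   (s1,x)→(s0,_,right)
state=s0 head=1 tape=_[x]yyzzz   (s0,x)→(s2,_,right)
state=s2 head=2 tape=__[y]yzzz   (s2,y)→(s1,y,right)
state=s1 head=3 tape=__y[y]zzz   (s1,y)→(s0,x,left)
state=s0 head=2 tape=__[y]xzzz   (s0,y)→(s2,x,right)
state=s2 head=3 tape=__x[x]zzz   (s2,x)→(s2,z,right)
state=s2 head=4 tape=__xz[z]zz   (s2,z)→(s1,x,left)
state=s1 head=3 tape=__x[z]xzz   (s1,z)→(s0,z,left)
state=s0 head=2 tape=__[x]zxzz   (s0,x)→(s2,_,right)
state=s2 head=3 tape=___[z]xzz   (s2,z)→(s1,x,left)
state=s1 head=2 tape=__[_]xxzz   (s1,_)→(s0,_,left)
state=s0 head=1 tape=_[_]_xxzz   (s0,_)→(s2,_,left)
state=s2 head=0 tape=[_]__xxzz
At halt the head is at cell 0.

0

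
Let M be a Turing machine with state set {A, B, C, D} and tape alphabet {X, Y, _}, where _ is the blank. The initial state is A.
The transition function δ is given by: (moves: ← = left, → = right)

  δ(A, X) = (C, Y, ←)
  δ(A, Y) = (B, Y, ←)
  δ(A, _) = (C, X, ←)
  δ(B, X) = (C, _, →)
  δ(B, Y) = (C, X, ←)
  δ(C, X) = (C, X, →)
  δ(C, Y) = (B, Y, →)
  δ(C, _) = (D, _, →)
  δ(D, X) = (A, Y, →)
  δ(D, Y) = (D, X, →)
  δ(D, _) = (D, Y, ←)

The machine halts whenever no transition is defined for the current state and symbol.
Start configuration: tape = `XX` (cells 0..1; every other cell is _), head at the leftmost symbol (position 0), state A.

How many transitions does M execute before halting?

22

state=A head=0 tape=_[X]X_____   (A,X)→(C,Y,←)
state=C head=-1 tape=[_]YX_____   (C,_)→(D,_,→)
state=D head=0 tape=_[Y]X_____   (D,Y)→(D,X,→)
state=D head=1 tape=_X[X]_____   (D,X)→(A,Y,→)
state=A head=2 tape=_XY[_]____   (A,_)→(C,X,←)
state=C head=1 tape=_X[Y]X____   (C,Y)→(B,Y,→)
state=B head=2 tape=_XY[X]____   (B,X)→(C,_,→)
state=C head=3 tape=_XY_[_]___   (C,_)→(D,_,→)
state=D head=4 tape=_XY__[_]__   (D,_)→(D,Y,←)
state=D head=3 tape=_XY_[_]Y__   (D,_)→(D,Y,←)
state=D head=2 tape=_XY[_]YY__   (D,_)→(D,Y,←)
state=D head=1 tape=_X[Y]YYY__   (D,Y)→(D,X,→)
state=D head=2 tape=_XX[Y]YY__   (D,Y)→(D,X,→)
state=D head=3 tape=_XXX[Y]Y__   (D,Y)→(D,X,→)
state=D head=4 tape=_XXXX[Y]__   (D,Y)→(D,X,→)
state=D head=5 tape=_XXXXX[_]_   (D,_)→(D,Y,←)
state=D head=4 tape=_XXXX[X]Y_   (D,X)→(A,Y,→)
state=A head=5 tape=_XXXXY[Y]_   (A,Y)→(B,Y,←)
state=B head=4 tape=_XXXX[Y]Y_   (B,Y)→(C,X,←)
state=C head=3 tape=_XXX[X]XY_   (C,X)→(C,X,→)
state=C head=4 tape=_XXXX[X]Y_   (C,X)→(C,X,→)
state=C head=5 tape=_XXXXX[Y]_   (C,Y)→(B,Y,→)
state=B head=6 tape=_XXXXXY[_]
M halts after 22 transitions.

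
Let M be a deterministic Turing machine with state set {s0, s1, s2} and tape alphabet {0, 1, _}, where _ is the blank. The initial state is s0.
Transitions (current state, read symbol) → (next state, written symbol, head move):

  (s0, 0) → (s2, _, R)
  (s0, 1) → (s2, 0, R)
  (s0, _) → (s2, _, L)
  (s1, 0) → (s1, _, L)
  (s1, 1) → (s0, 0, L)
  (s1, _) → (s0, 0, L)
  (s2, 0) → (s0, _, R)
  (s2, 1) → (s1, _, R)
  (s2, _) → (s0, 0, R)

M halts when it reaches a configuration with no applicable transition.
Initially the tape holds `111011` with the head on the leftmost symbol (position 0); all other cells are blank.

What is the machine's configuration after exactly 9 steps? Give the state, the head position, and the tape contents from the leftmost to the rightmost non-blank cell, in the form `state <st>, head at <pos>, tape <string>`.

s0 | [1]11011   read 1 → write 0, move R, go to s2
s2 | 0[1]1011   read 1 → write _, move R, go to s1
s1 | 0_[1]011   read 1 → write 0, move L, go to s0
s0 | 0[_]0011   read _ → write _, move L, go to s2
s2 | [0]_0011   read 0 → write _, move R, go to s0
s0 | _[_]0011   read _ → write _, move L, go to s2
s2 | [_]_0011   read _ → write 0, move R, go to s0
s0 | 0[_]0011   read _ → write _, move L, go to s2
s2 | [0]_0011   read 0 → write _, move R, go to s0
s0 | _[_]0011
After 9 steps: state s0, head at 1, tape 0011.

state s0, head at 1, tape 0011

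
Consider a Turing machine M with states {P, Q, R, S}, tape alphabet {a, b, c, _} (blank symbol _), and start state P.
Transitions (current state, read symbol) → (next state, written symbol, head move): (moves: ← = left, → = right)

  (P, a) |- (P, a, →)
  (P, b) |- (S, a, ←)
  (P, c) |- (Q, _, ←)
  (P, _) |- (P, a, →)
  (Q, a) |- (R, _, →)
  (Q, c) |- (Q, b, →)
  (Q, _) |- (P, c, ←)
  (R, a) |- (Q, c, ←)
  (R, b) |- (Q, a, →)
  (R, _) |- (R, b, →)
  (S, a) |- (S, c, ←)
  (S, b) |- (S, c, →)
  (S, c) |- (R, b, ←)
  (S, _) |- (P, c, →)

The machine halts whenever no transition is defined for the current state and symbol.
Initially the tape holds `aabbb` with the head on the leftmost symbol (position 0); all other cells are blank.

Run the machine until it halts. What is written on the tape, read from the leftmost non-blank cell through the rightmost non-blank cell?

P | __[a]abbb   read a → write a, move →, go to P
P | __a[a]bbb   read a → write a, move →, go to P
P | __aa[b]bb   read b → write a, move ←, go to S
S | __a[a]abb   read a → write c, move ←, go to S
S | __[a]cabb   read a → write c, move ←, go to S
S | _[_]ccabb   read _ → write c, move →, go to P
P | _c[c]cabb   read c → write _, move ←, go to Q
Q | _[c]_cabb   read c → write b, move →, go to Q
Q | _b[_]cabb   read _ → write c, move ←, go to P
P | _[b]ccabb   read b → write a, move ←, go to S
S | [_]accabb   read _ → write c, move →, go to P
P | c[a]ccabb   read a → write a, move →, go to P
P | ca[c]cabb   read c → write _, move ←, go to Q
Q | c[a]_cabb   read a → write _, move →, go to R
R | c_[_]cabb   read _ → write b, move →, go to R
R | c_b[c]abb
The non-blank tape span at halt is c_bcabb.

c_bcabb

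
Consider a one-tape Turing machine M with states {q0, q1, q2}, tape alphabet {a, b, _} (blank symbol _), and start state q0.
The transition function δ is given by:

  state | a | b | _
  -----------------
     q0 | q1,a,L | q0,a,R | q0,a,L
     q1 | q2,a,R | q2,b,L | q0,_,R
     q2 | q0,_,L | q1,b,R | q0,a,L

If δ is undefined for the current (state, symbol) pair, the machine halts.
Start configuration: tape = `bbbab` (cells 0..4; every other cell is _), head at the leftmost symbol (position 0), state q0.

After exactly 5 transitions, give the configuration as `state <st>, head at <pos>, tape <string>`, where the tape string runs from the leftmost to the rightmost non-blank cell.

state q2, head at 3, tape aaaab

state=q0 head=0 tape=[b]bbab   (q0,b)→(q0,a,R)
state=q0 head=1 tape=a[b]bab   (q0,b)→(q0,a,R)
state=q0 head=2 tape=aa[b]ab   (q0,b)→(q0,a,R)
state=q0 head=3 tape=aaa[a]b   (q0,a)→(q1,a,L)
state=q1 head=2 tape=aa[a]ab   (q1,a)→(q2,a,R)
state=q2 head=3 tape=aaa[a]b
After 5 steps: state q2, head at 3, tape aaaab.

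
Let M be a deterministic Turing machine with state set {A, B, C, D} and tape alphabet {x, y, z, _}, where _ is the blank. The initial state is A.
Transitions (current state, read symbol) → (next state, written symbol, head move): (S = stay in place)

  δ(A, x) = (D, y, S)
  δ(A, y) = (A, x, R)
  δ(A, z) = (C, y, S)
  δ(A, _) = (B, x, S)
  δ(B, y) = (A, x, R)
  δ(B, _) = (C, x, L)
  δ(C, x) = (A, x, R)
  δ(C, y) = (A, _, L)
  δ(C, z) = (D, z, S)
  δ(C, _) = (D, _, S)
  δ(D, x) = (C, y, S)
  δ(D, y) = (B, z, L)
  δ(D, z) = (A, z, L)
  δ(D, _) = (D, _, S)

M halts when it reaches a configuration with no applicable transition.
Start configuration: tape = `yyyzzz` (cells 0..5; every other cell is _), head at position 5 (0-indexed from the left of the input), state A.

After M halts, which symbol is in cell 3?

A | yyyzz[z]   read z → write y, move S, go to C
C | yyyzz[y]   read y → write _, move L, go to A
A | yyyz[z]_   read z → write y, move S, go to C
C | yyyz[y]_   read y → write _, move L, go to A
A | yyy[z]__   read z → write y, move S, go to C
C | yyy[y]__   read y → write _, move L, go to A
A | yy[y]___   read y → write x, move R, go to A
A | yyx[_]__   read _ → write x, move S, go to B
B | yyx[x]__
Cell 3 holds x when M halts.

x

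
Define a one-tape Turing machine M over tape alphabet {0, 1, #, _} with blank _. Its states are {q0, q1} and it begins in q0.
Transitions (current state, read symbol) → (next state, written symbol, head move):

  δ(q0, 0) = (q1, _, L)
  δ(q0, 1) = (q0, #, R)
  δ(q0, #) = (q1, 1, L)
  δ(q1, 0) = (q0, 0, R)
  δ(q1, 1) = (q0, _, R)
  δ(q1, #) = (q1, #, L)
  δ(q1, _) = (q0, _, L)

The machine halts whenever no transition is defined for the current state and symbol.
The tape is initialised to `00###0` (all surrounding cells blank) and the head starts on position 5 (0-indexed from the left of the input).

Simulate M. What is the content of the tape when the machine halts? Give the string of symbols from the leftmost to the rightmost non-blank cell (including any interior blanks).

q0 | 00###[0]   read 0 → write _, move L, go to q1
q1 | 00##[#]_   read # → write #, move L, go to q1
q1 | 00#[#]#_   read # → write #, move L, go to q1
q1 | 00[#]##_   read # → write #, move L, go to q1
q1 | 0[0]###_   read 0 → write 0, move R, go to q0
q0 | 00[#]##_   read # → write 1, move L, go to q1
q1 | 0[0]1##_   read 0 → write 0, move R, go to q0
q0 | 00[1]##_   read 1 → write #, move R, go to q0
q0 | 00#[#]#_   read # → write 1, move L, go to q1
q1 | 00[#]1#_   read # → write #, move L, go to q1
q1 | 0[0]#1#_   read 0 → write 0, move R, go to q0
q0 | 00[#]1#_   read # → write 1, move L, go to q1
q1 | 0[0]11#_   read 0 → write 0, move R, go to q0
q0 | 00[1]1#_   read 1 → write #, move R, go to q0
q0 | 00#[1]#_   read 1 → write #, move R, go to q0
q0 | 00##[#]_   read # → write 1, move L, go to q1
q1 | 00#[#]1_   read # → write #, move L, go to q1
q1 | 00[#]#1_   read # → write #, move L, go to q1
q1 | 0[0]##1_   read 0 → write 0, move R, go to q0
q0 | 00[#]#1_   read # → write 1, move L, go to q1
q1 | 0[0]1#1_   read 0 → write 0, move R, go to q0
q0 | 00[1]#1_   read 1 → write #, move R, go to q0
q0 | 00#[#]1_   read # → write 1, move L, go to q1
q1 | 00[#]11_   read # → write #, move L, go to q1
q1 | 0[0]#11_   read 0 → write 0, move R, go to q0
q0 | 00[#]11_   read # → write 1, move L, go to q1
q1 | 0[0]111_   read 0 → write 0, move R, go to q0
q0 | 00[1]11_   read 1 → write #, move R, go to q0
q0 | 00#[1]1_   read 1 → write #, move R, go to q0
q0 | 00##[1]_   read 1 → write #, move R, go to q0
q0 | 00###[_]
The non-blank tape span at halt is 00###.

00###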